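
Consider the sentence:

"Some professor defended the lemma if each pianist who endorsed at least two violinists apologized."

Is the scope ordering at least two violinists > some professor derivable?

*at least two violinists* sits inside the relative clause *who endorsed at least two violinists*, which is itself inside the adjunct *if each pianist who endorsed at least two violinists apologized*.
The quantifier would have to escape first the RC and then the adjunct — two independent island violations.
The inverse ordering *at least two violinists* > *some professor* is therefore underivable.
(Only the surface reading survives: one fixed professor with respect to all the relevant violinists.)

No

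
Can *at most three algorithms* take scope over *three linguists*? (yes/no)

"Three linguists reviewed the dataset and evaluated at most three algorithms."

The target quantifier *at most three algorithms* is part of one conjunct of the coordinate structure (*evaluated at most three algorithms*).
Asymmetric QR out of one conjunct violates the Coordinate Structure Constraint.
*at most three algorithms* is confined to the island and cannot take scope over *three linguists*.

No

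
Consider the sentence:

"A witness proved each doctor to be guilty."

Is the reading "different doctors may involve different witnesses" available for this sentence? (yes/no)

That reading corresponds to *each doctor* > *a witness*.
The ECM infinitive is scope-transparent — *each doctor* is free to raise above *a witness*.
Nothing blocks QR of the lower DP to a position above the higher one, so inverse scope is available.
The sentence is scopally ambiguous between *a witness* > *each doctor* and *each doctor* > *a witness*.

Yes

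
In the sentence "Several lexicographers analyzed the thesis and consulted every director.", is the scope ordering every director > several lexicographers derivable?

The target quantifier *every director* is part of one conjunct of the coordinate structure (*consulted every director*).
Asymmetric QR out of one conjunct violates the Coordinate Structure Constraint.
*every director* > *several lexicographers* would require crossing that boundary, which is illicit.

No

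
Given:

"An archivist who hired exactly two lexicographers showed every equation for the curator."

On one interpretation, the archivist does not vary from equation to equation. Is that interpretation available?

That reading corresponds to *an archivist* > *every equation*.
Nothing needs to raise for *an archivist* > *every equation*, so no island constraint is at stake.

Yes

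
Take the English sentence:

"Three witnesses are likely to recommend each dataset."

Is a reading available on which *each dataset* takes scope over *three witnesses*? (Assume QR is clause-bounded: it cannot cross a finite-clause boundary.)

Yes

The matrix predicate is a raising verb, whose infinitival complement is not a scope island — *each dataset* can QR into the matrix clause.
Nothing blocks QR of the lower DP to a position above the higher one, so inverse scope is available.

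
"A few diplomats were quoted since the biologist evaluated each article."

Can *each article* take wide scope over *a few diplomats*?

No

*each article* is embedded in the adjunct clause *since the biologist evaluated each article*.
Adjunct clauses are scope islands: a quantifier inside an adjunct cannot raise into the matrix clause.
So *each article* cannot raise to a position above *a few diplomats*.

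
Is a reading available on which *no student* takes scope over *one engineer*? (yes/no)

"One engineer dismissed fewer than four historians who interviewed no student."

The DP *no student* is contained in the relative clause *who interviewed no student* modifying *fewer than four historians*.
A relative clause is a scope island — quantifier raising cannot cross its boundary.
*no student* is confined to the island and cannot take scope over *one engineer*.

No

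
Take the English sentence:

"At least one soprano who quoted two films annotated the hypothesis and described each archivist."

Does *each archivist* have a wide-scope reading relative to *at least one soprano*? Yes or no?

Structurally, *each archivist* is inside one conjunct of the coordinate structure (*described each archivist*).
A quantifier cannot raise out of one conjunct of a coordination across the whole coordinate structure — the CSC applies to QR.
So *each archivist* cannot raise high enough to outscope *at least one soprano*; only the surface ordering *at least one soprano* > *each archivist* is available.
(Only the surface reading survives: one fixed soprano with respect to all the relevant archivists.)

No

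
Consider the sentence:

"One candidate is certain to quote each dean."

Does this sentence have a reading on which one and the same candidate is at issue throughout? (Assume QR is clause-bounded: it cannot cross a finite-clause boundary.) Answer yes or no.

The described interpretation is the *one candidate* > *each dean* scoping.
That is the surface-scope ordering, which is always one of the available readings — island constraints only ever restrict inverse scope.

Yes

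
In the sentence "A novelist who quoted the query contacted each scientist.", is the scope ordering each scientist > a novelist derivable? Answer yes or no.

Yes

Although the sentence contains a relative clause (*who quoted the query*), *each scientist* is outside it, in the matrix VP.
With no island boundary between them, the object can take inverse scope over the subject via ordinary QR within the clause.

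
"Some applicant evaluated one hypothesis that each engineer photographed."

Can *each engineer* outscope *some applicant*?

No

*each engineer* sits inside the relative clause *that each engineer photographed* modifying *one hypothesis*.
The relative clause forms an island for QR, so the quantifier is confined to the head noun's restrictor.
There is no licit LF on which *each engineer* c-commands *some applicant*.
(Only the surface reading survives: one fixed applicant with respect to all the relevant engineers.)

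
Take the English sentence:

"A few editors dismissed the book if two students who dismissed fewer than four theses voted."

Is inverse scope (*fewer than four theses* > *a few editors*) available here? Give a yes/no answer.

*fewer than four theses* is embedded in the relative clause *who dismissed fewer than four theses*, which is itself inside the adjunct *if two students who dismissed fewer than four theses voted*.
Both the relative clause and the enclosing adjunct are scope islands; QR cannot cross either.
*fewer than four theses* is confined to the island and cannot take scope over *a few editors*.

No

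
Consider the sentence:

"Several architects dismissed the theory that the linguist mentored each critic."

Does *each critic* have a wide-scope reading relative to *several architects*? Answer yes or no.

No

The DP *each critic* is contained in the complex NP *the theory that the linguist mentored each critic*.
The complex NP is opaque for QR — the quantifier is frozen inside the noun's complement.
*each critic* > *several architects* would require crossing that boundary, which is illicit.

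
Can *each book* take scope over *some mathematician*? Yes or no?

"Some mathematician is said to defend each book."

Raising constructions are monoclausal for scope purposes; *each book* is not separated from *some mathematician* by any island.
QR within a single clause is free, so the lower quantifier may take scope over the higher one.

Yes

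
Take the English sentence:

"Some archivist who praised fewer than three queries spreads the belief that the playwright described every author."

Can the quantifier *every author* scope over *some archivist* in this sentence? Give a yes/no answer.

No

*every author* is embedded in the complex NP *the belief that the playwright described every author*.
Since the clause is the complement of a nominal head, the CNPC blocks scope extraction.
Hence only narrow scope for *every author* (under *some archivist*) survives.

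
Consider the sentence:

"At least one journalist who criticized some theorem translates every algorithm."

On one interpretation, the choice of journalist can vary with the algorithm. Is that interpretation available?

The paraphrase describes the scope ordering *every algorithm* > *at least one journalist*.
*every algorithm* sits in the matrix clause, not in the relative clause on *at least one journalist*.
Nothing blocks QR of the lower DP to a position above the higher one, so inverse scope is available.

Yes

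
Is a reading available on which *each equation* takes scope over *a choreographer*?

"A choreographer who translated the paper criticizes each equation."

Yes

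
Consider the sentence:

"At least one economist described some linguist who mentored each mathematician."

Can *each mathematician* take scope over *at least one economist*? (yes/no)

Structurally, *each mathematician* is inside the relative clause *who mentored each mathematician* modifying *some linguist*.
Quantifiers inside a relative clause are trapped there; the RC boundary blocks QR.
So *each mathematician* cannot raise high enough to outscope *at least one economist*; only the surface ordering *at least one economist* > *each mathematician* is available.

No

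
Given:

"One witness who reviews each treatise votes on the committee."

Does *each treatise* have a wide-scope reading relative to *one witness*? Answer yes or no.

No

Structurally, *each treatise* is inside the relative clause *who reviews each treatise*.
Relative clauses are scope islands: a quantifier cannot QR out of a relative clause to take scope in the matrix clause.
There is no licit LF on which *each treatise* c-commands *one witness*.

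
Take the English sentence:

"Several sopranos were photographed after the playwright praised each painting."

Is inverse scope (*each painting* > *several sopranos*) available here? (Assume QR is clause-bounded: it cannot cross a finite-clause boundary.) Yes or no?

*each painting* occurs within the adjunct clause *after the playwright praised each painting*.
Since the clause is an adjunct (not a complement), the Adjunct Condition blocks QR across its edge.
*each painting* > *several sopranos* would require crossing that boundary, which is illicit.

No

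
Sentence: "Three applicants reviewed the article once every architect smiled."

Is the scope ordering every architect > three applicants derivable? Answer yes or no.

The target quantifier *every architect* is part of the adjunct clause *once every architect smiled*.
Adjuncts are opaque for quantifier raising; a quantifier in an adjunct stays inside it.
So *every architect* cannot raise high enough to outscope *three applicants*; only the surface ordering *three applicants* > *every architect* is available.

No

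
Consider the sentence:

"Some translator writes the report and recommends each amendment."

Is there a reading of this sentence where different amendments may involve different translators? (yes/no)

No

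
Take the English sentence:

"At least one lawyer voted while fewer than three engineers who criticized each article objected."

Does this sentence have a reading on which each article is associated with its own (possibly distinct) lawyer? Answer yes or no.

The paraphrase describes the scope ordering *each article* > *at least one lawyer*.
The target quantifier *each article* is part of the relative clause *who criticized each article*, which is itself inside the adjunct *while fewer than three engineers who criticized each article objected*.
The quantifier would have to escape first the RC and then the adjunct — two independent island violations.
So *each article* cannot raise to a position above *at least one lawyer*.
(Only the surface reading survives: one fixed lawyer with respect to all the relevant articles.)

No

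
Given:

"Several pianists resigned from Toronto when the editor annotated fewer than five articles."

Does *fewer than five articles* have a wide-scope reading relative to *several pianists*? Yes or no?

No

*fewer than five articles* is embedded in the adjunct clause *when the editor annotated fewer than five articles*.
The adjunct-island constraint bars QR out of an adverbial clause.
The inverse ordering *fewer than five articles* > *several pianists* is therefore underivable.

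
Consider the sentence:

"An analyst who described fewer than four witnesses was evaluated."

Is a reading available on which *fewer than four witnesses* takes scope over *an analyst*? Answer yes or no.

*fewer than four witnesses* sits inside the relative clause *who described fewer than four witnesses*.
Relative clauses are scope islands: a quantifier cannot QR out of a relative clause to take scope in the matrix clause.
*fewer than four witnesses* > *an analyst* would require crossing that boundary, which is illicit.

No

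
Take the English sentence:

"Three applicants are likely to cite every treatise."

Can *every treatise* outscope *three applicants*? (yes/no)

Infinitival complements of raising predicates do not block QR; *every treatise* and *three applicants* are effectively clausemates.
QR within a single clause is free, so the lower quantifier may take scope over the higher one.

Yes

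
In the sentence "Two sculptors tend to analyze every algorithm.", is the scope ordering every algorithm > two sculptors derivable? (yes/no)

Yes

Raising constructions are monoclausal for scope purposes; *every algorithm* is not separated from *two sculptors* by any island.
Nothing blocks QR of the lower DP to a position above the higher one, so inverse scope is available.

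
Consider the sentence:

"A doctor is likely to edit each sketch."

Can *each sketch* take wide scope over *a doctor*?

*each sketch* is inside a raising infinitive, which is transparent to QR (no CP barrier), so it behaves as a matrix argument.
No island intervenes, so both surface and inverse scope are derivable.

Yes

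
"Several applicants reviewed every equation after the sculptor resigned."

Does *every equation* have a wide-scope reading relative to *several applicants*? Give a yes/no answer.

Yes

*every equation* is a matrix argument; the adjunct is an island but the target quantifier is outside it.
No island intervenes, so both surface and inverse scope are derivable.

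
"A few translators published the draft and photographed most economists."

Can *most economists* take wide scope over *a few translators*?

No

*most economists* occurs within one conjunct of the coordinate structure (*photographed most economists*).
Coordinate structures are islands for non-across-the-board movement, QR included.
So the wide-scope reading for *most economists* is blocked.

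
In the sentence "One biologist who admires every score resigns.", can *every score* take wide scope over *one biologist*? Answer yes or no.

*every score* sits inside the relative clause *who admires every score*.
A relative clause is a scope island — quantifier raising cannot cross its boundary.
So the wide-scope reading for *every score* is blocked.

No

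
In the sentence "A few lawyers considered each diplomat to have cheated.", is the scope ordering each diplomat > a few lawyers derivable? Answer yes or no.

Yes

The ECM infinitive is scope-transparent — *each diplomat* is free to raise above *a few lawyers*.
Ordinary QR to a clause-peripheral position gives the wide-scope LF for the lower DP.
So *each diplomat* > *a few lawyers* is among the available readings.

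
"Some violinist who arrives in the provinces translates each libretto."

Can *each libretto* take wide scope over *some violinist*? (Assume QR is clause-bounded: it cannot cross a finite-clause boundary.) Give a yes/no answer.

*each libretto* sits in the matrix clause, not in the relative clause on *some violinist*.
No island intervenes, so both surface and inverse scope are derivable.

Yes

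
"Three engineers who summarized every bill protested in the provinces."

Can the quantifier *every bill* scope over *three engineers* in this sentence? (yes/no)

*every bill* sits inside the relative clause *who summarized every bill*.
Quantifiers inside a relative clause are trapped there; the RC boundary blocks QR.
*every bill* is confined to the island and cannot take scope over *three engineers*.

No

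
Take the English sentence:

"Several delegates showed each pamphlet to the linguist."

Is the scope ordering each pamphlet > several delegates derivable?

Yes

*each pamphlet* and *several delegates* are in the same minimal clause.
Clause-internal QR can adjoin the lower DP above the subject, yielding the inverse reading.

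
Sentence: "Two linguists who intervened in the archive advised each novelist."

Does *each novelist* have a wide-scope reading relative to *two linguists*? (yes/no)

Yes

*each novelist* is a matrix argument; only *two linguists* is modified by the relative clause *who intervened in the archive*, so the RC island is irrelevant to the target quantifier.
Since no island is crossed, the inverse ordering is licensed alongside surface scope.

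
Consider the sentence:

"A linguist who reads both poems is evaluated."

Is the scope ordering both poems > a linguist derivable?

No

Structurally, *both poems* is inside the relative clause *who reads both poems*.
The relative clause forms an island for QR, so the quantifier is confined to the head noun's restrictor.
So *both poems* cannot raise high enough to outscope *a linguist*; only the surface ordering *a linguist* > *both poems* is available.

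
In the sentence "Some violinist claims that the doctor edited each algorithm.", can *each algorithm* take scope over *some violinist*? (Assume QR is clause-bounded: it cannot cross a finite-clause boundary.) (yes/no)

No

*each algorithm* is embedded in the finite complement clause *that the doctor edited each algorithm*.
With QR restricted to its own tensed clause, the embedded quantifier cannot reach a matrix scope position.
The inverse ordering *each algorithm* > *some violinist* is therefore underivable.
(Only the surface reading survives: one fixed violinist with respect to all the relevant algorithms.)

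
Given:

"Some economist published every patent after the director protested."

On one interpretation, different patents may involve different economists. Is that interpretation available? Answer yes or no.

Yes

That reading corresponds to *every patent* > *some economist*.
*every patent* is a matrix argument; the adjunct is an island but the target quantifier is outside it.
Clause-internal QR can adjoin the lower DP above the subject, yielding the inverse reading.
Both orderings are possible: *some economist* > *every patent* and *every patent* > *some economist*.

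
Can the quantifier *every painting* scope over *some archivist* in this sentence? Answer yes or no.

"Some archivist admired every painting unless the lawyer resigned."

Although there is an adjunct clause, *every painting* is in the main clause, not inside the adjunct.
Since no island is crossed, the inverse ordering is licensed alongside surface scope.

Yes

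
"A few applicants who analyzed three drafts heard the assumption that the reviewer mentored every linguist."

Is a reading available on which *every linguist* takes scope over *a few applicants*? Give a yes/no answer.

No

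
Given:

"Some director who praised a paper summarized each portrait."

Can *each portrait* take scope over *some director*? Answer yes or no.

Yes

Although the sentence contains a relative clause (*who praised a paper*), *each portrait* is outside it, in the matrix VP.
Clause-internal QR can adjoin the lower DP above the subject, yielding the inverse reading.
The sentence is scopally ambiguous between *some director* > *each portrait* and *each portrait* > *some director*.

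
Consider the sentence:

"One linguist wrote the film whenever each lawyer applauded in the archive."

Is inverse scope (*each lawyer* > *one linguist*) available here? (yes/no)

No

Structurally, *each lawyer* is inside the adjunct clause *whenever each lawyer applauded in the archive*.
Adjuncts are opaque for quantifier raising; a quantifier in an adjunct stays inside it.
So *each lawyer* cannot raise to a position above *one linguist*.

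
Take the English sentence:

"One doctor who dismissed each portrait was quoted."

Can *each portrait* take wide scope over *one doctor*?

No

The DP *each portrait* is contained in the relative clause *who dismissed each portrait*.
Relative clauses are scope islands: a quantifier cannot QR out of a relative clause to take scope in the matrix clause.
So the wide-scope reading for *each portrait* is blocked.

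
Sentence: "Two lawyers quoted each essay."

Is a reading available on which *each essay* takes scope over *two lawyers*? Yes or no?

Yes

Both DPs are arguments of the same predicate; there is no clause or island boundary between them.
Since no island is crossed, the inverse ordering is licensed alongside surface scope.
Both orderings are possible: *two lawyers* > *each essay* and *each essay* > *two lawyers*.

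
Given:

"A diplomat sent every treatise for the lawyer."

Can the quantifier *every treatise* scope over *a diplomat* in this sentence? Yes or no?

*a diplomat* and *every treatise* are co-arguments of the matrix verb, with nothing but a clause-internal boundary between them.
No island intervenes, so both surface and inverse scope are derivable.

Yes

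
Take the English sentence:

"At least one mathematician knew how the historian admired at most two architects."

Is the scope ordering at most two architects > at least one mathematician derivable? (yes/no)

No

*at most two architects* sits inside the embedded question *how the historian admired at most two architects*.
An indirect question is a wh-island; the filled [Spec,CP] blocks QR across the CP edge.
Hence only narrow scope for *at most two architects* (under *at least one mathematician*) survives.
(Only the surface reading survives: one fixed mathematician with respect to all the relevant architects.)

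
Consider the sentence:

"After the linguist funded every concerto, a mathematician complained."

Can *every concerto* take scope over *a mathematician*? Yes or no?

No

*every concerto* sits inside the adjunct clause *after the linguist funded every concerto*.
Scope out of an adjunct clause is unavailable: QR respects the adjunct-island constraint.
*every concerto* is confined to the island and cannot take scope over *a mathematician*.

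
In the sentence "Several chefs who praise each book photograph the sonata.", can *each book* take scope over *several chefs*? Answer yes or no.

*each book* is embedded in the relative clause *who praise each book*.
Relative clauses block scope extraction: QR cannot target a position outside the modified NP.
So the wide-scope reading for *each book* is blocked.

No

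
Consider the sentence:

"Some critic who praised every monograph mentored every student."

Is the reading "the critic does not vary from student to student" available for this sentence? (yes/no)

Yes

This is the *some critic* > *every student* reading.
That is the surface-scope ordering, which is always one of the available readings — island constraints only ever restrict inverse scope.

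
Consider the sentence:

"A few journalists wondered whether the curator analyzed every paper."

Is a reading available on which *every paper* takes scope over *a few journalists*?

Structurally, *every paper* is inside the embedded question *whether the curator analyzed every paper*.
An indirect question is a wh-island; the filled [Spec,CP] blocks QR across the CP edge.
So *every paper* cannot raise to a position above *a few journalists*.

No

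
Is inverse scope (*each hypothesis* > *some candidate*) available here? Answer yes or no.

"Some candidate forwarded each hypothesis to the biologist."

Yes

*each hypothesis* and *some candidate* are in the same minimal clause.
Since no island is crossed, the inverse ordering is licensed alongside surface scope.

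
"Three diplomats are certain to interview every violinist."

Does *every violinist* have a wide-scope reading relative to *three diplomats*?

Yes

Raising constructions are monoclausal for scope purposes; *every violinist* is not separated from *three diplomats* by any island.
With no island boundary between them, the object can take inverse scope over the subject via ordinary QR within the clause.
So *every violinist* > *three diplomats* is among the available readings.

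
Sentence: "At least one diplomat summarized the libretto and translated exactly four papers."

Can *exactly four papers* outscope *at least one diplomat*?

No

The target quantifier *exactly four papers* is part of one conjunct of the coordinate structure (*translated exactly four papers*).
Asymmetric QR out of one conjunct violates the Coordinate Structure Constraint.
So *exactly four papers* cannot raise to a position above *at least one diplomat*.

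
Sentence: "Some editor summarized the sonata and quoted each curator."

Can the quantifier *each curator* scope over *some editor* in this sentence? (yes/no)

*each curator* occurs within one conjunct of the coordinate structure (*quoted each curator*).
QR out of a conjunct would have to apply non-ATB, which the CSC forbids.
Hence only narrow scope for *each curator* (under *some editor*) survives.

No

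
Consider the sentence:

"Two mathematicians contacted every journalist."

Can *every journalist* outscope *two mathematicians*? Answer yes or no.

Yes

Both DPs are arguments of the same predicate; there is no clause or island boundary between them.
Since no island is crossed, the inverse ordering is licensed alongside surface scope.
Both orderings are possible: *two mathematicians* > *every journalist* and *every journalist* > *two mathematicians*.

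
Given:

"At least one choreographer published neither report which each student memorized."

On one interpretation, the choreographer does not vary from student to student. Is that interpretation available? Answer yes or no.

The paraphrase describes the scope ordering *at least one choreographer* > *each student*.
Nothing needs to raise for *at least one choreographer* > *each student*, so no island constraint is at stake.

Yes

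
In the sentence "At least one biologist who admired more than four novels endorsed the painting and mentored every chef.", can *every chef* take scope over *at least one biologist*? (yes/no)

No

Structurally, *every chef* is inside one conjunct of the coordinate structure (*mentored every chef*).
Asymmetric QR out of one conjunct violates the Coordinate Structure Constraint.
*every chef* > *at least one biologist* would require crossing that boundary, which is illicit.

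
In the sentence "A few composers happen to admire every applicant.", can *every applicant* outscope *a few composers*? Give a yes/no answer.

Yes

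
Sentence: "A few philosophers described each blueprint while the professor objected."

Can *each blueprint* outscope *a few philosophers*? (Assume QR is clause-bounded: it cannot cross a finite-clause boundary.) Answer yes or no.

Yes

The adjunct island is irrelevant here — *each blueprint* and *a few philosophers* are both in the matrix clause.
Since no island is crossed, the inverse ordering is licensed alongside surface scope.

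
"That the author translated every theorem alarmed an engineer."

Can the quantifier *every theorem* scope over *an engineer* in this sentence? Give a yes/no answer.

No

*every theorem* is embedded in the sentential subject *that the author translated every theorem*.
The subject-island constraint blocks QR out of a clausal subject.
So *every theorem* cannot raise to a position above *an engineer*.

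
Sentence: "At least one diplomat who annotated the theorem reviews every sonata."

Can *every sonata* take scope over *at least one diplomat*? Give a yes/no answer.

Yes

The RC *who annotated the theorem* is an island, but *every sonata* is not inside it — it is the matrix object, a clausemate of *at least one diplomat*.
With no island boundary between them, the object can take inverse scope over the subject via ordinary QR within the clause.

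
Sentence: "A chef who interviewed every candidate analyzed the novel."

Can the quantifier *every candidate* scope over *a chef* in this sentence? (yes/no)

*every candidate* is embedded in the relative clause *who interviewed every candidate*.
Quantifiers inside a relative clause are trapped there; the RC boundary blocks QR.
The inverse ordering *every candidate* > *a chef* is therefore underivable.

No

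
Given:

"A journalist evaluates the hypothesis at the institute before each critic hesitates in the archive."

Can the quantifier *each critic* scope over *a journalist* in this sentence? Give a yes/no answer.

No

The target quantifier *each critic* is part of the adjunct clause *before each critic hesitates in the archive*.
The adjunct-island constraint bars QR out of an adverbial clause.
So *each critic* cannot raise to a position above *a journalist*.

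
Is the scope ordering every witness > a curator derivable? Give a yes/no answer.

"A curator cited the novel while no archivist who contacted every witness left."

No

*every witness* occurs within the relative clause *who contacted every witness*, which is itself inside the adjunct *while no archivist who contacted every witness left*.
Even if one barrier were somehow void, the other would still block QR.
There is no licit LF on which *every witness* c-commands *a curator*.
(Only the surface reading survives: one fixed curator with respect to all the relevant witnesses.)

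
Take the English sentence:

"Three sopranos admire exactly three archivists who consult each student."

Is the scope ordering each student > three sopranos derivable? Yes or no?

No

The target quantifier *each student* is part of the relative clause *who consult each student* modifying *exactly three archivists*.
Quantifiers inside a relative clause are trapped there; the RC boundary blocks QR.
The inverse ordering *each student* > *three sopranos* is therefore underivable.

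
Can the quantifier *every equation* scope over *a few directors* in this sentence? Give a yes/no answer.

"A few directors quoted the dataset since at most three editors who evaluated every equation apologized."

No

*every equation* sits inside the relative clause *who evaluated every equation*, which is itself inside the adjunct *since at most three editors who evaluated every equation apologized*.
Nested islands: the RC island is itself inside an adjunct island, so wide scope is doubly excluded.
So *every equation* cannot raise to a position above *a few directors*.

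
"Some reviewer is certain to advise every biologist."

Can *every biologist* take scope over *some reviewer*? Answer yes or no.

Infinitival complements of raising predicates do not block QR; *every biologist* and *some reviewer* are effectively clausemates.
No island intervenes, so both surface and inverse scope are derivable.
So *every biologist* > *some reviewer* is among the available readings.

Yes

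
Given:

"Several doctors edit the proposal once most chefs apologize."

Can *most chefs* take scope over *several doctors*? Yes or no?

No

*most chefs* is embedded in the adjunct clause *once most chefs apologize*.
Adjunct clauses are scope islands: a quantifier inside an adjunct cannot raise into the matrix clause.
*most chefs* > *several doctors* would require crossing that boundary, which is illicit.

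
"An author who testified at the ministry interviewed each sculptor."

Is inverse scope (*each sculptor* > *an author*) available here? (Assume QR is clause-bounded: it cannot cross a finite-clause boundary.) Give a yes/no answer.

Although the sentence contains a relative clause (*who testified at the ministry*), *each sculptor* is outside it, in the matrix VP.
With no island boundary between them, the object can take inverse scope over the subject via ordinary QR within the clause.

Yes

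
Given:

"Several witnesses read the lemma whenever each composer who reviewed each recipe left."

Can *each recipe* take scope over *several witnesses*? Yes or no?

No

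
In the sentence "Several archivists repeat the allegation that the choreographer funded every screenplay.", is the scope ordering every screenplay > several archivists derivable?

No

The DP *every screenplay* is contained in the complex NP *the allegation that the choreographer funded every screenplay*.
Noun-complement clauses are scope islands (the Complex NP Constraint): a quantifier inside one cannot scope into the matrix.
*every screenplay* is confined to the island and cannot take scope over *several archivists*.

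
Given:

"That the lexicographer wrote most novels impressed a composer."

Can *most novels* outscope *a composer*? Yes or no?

No

The DP *most novels* is contained in the sentential subject *that the lexicographer wrote most novels*.
Sentential subjects are islands: a quantifier inside the subject clause cannot raise over the matrix predicate.
So the wide-scope reading for *most novels* is blocked.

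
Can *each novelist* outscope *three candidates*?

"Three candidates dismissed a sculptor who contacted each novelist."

No

The target quantifier *each novelist* is part of the relative clause *who contacted each novelist* modifying *a sculptor*.
Relative clauses are scope islands: a quantifier cannot QR out of a relative clause to take scope in the matrix clause.
Hence only narrow scope for *each novelist* (under *three candidates*) survives.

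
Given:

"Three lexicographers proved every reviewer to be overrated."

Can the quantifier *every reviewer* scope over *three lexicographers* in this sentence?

Yes

The ECM infinitive is scope-transparent — *every reviewer* is free to raise above *three lexicographers*.
No island intervenes, so both surface and inverse scope are derivable.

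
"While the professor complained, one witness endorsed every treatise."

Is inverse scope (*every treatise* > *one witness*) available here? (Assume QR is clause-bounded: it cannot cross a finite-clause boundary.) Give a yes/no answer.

Yes

The adjunct clause does not contain *every treatise*, which is the matrix object.
Ordinary QR to a clause-peripheral position gives the wide-scope LF for the lower DP.
The sentence is scopally ambiguous between *one witness* > *every treatise* and *every treatise* > *one witness*.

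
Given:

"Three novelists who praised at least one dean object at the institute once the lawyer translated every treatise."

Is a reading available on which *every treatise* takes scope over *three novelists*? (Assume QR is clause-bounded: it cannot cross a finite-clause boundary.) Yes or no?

No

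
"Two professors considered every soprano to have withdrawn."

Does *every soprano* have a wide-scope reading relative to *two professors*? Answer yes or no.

Yes

*every soprano* is the subject of an ECM infinitive — the infinitival complement of an ECM verb is not a scope island, so *every soprano* can raise into the matrix clause.
QR within a single clause is free, so the lower quantifier may take scope over the higher one.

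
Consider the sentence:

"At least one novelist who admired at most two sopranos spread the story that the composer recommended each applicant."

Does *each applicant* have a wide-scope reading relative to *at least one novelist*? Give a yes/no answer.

No

Structurally, *each applicant* is inside the complex NP *the story that the composer recommended each applicant*.
The complex NP is opaque for QR — the quantifier is frozen inside the noun's complement.
The inverse ordering *each applicant* > *at least one novelist* is therefore underivable.
(Only the surface reading survives: one fixed novelist with respect to all the relevant applicants.)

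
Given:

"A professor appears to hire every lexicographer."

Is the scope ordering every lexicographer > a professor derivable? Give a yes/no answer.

Yes

The matrix predicate is a raising verb, whose infinitival complement is not a scope island — *every lexicographer* can QR into the matrix clause.
Since no island is crossed, the inverse ordering is licensed alongside surface scope.
So *every lexicographer* > *a professor* is among the available readings.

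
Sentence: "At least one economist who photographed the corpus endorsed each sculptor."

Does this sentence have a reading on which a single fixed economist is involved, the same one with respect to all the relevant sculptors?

This is the *at least one economist* > *each sculptor* reading.
That is the surface-scope ordering, which is always one of the available readings — island constraints only ever restrict inverse scope.

Yes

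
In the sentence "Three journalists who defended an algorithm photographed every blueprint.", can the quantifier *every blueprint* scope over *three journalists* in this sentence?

*every blueprint* is a matrix argument; only *three journalists* is modified by the relative clause *who defended an algorithm*, so the RC island is irrelevant to the target quantifier.
Since no island is crossed, the inverse ordering is licensed alongside surface scope.

Yes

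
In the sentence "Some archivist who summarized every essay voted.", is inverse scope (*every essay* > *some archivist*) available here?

No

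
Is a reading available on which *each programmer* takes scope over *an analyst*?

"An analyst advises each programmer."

*each programmer* is the matrix object and *an analyst* the matrix subject; the two are clausemates.
Since no island is crossed, the inverse ordering is licensed alongside surface scope.
Both orderings are possible: *an analyst* > *each programmer* and *each programmer* > *an analyst*.

Yes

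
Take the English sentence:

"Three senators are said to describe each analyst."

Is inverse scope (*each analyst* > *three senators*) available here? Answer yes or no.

Yes

The matrix predicate is a raising verb, whose infinitival complement is not a scope island — *each analyst* can QR into the matrix clause.
Ordinary QR to a clause-peripheral position gives the wide-scope LF for the lower DP.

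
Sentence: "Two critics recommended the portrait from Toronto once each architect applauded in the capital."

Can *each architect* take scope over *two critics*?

No

*each architect* sits inside the adjunct clause *once each architect applauded in the capital*.
Adjuncts are opaque for quantifier raising; a quantifier in an adjunct stays inside it.
So *each architect* cannot raise high enough to outscope *two critics*; only the surface ordering *two critics* > *each architect* is available.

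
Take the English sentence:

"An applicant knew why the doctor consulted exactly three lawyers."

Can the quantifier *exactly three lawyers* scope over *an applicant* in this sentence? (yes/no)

No

*exactly three lawyers* sits inside the embedded question *why the doctor consulted exactly three lawyers*.
An indirect question is a wh-island; the filled [Spec,CP] blocks QR across the CP edge.
So *exactly three lawyers* cannot raise high enough to outscope *an applicant*; only the surface ordering *an applicant* > *exactly three lawyers* is available.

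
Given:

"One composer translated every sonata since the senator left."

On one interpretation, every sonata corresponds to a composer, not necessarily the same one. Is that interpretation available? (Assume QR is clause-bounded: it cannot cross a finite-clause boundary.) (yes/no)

Yes

The paraphrase describes the scope ordering *every sonata* > *one composer*.
Although there is an adjunct clause, *every sonata* is in the main clause, not inside the adjunct.
No island intervenes, so both surface and inverse scope are derivable.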